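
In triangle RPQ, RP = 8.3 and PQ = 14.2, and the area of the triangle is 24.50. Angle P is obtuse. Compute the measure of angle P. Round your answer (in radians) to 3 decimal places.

From area = ½·RP·PQ·sin P, we get sin P = 2·area/(RP·PQ) ≈ 0.41575.
Taking the obtuse solution, ∠P ≈ 2.713 rad.

∠P ≈ 2.713 rad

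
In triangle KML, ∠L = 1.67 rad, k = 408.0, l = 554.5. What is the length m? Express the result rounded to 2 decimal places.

337.27

Law of sines: sin K = k·sin L/l ≈ 0.73218.
Since l ≥ k, only the acute value applies: ∠K ≈ 0.822 rad.
Then ∠M = π − ∠L − ∠K ≈ 0.650 rad.
Law of sines gives m = l·sin M/sin L ≈ 337.27.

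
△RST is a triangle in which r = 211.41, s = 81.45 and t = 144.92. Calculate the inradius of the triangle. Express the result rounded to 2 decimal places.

Semiperimeter p = (211.41 + 81.45 + 144.92)/2 = 218.89.
Heron's formula: area = √(218.89·7.48·137.44·73.97) ≈ 4079.9.
Inradius = area/p = 4079.9/218.89 ≈ 18.639.

18.64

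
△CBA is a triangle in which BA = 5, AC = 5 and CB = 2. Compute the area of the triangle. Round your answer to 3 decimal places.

4.899

Semiperimeter s = (5 + 5 + 2)/2 = 6.
Heron's formula: area = √(6·1·1·4) ≈ 4.899.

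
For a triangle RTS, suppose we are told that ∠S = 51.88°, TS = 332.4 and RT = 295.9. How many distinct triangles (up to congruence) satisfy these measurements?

TS·sin S = 332.4·sin(51.88°) ≈ 261.5.
Since TS sin S < RT < TS (261.5 < 295.9 < 332.4), two triangles exist.

2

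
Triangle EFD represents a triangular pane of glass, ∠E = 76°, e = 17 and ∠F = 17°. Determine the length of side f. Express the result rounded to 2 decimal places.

5.12

The third angle is ∠D = 180° − ∠E − ∠F = 87.00°.
Law of sines: f = e·sin F/sin E ≈ 5.1225.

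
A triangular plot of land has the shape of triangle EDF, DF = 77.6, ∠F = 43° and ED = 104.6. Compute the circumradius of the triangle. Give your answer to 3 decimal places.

Law of sines: sin E = DF·sin F/ED ≈ 0.50596.
Since ED ≥ DF, only the acute value applies: ∠E ≈ 30.39°.
Then ∠D = 180° − ∠F − ∠E ≈ 106.61°.
Law of sines gives FE = ED·sin D/sin F ≈ 146.98.
Circumradius = ED/(2 sin F) ≈ 76.686.

76.686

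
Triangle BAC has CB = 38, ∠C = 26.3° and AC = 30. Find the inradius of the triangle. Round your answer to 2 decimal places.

5.92

By the law of cosines, BA² = AC² + CB² − 2·AC·CB·cos C = 300.01, so BA ≈ 17.321.
Area = ½·AC·CB·sin C ≈ 252.55.
Semiperimeter s = (30+38+17.321)/2 = 42.66.
Inradius = area/s = 252.55/42.66 ≈ 5.92.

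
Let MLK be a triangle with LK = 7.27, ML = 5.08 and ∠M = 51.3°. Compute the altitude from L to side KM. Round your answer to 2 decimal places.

h_L ≈ 3.96

Law of sines: sin K = ML·sin M/LK ≈ 0.54534.
Since LK ≥ ML, only the acute value applies: ∠K ≈ 33.05°.
Then ∠L = 180° − ∠M − ∠K ≈ 95.65°.
Law of sines gives KM = LK·sin L/sin M ≈ 9.2701.
Area = ½·LK·ML·sin L ≈ 18.376.
The altitude from L has length 2·area/KM ≈ 3.9646.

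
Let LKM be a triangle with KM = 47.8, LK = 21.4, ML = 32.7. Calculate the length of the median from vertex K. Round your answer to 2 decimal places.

33.23

Median from K: ½√(2·LK² + 2·KM² − ML²) ≈ 33.228.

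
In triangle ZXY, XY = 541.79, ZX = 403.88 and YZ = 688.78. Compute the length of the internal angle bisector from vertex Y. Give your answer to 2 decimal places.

577.04

By the law of cosines, cos Y = (XY² + YZ² − ZX²) / (2·XY·YZ) ≈ 0.81039, so ∠Y ≈ 35.87°.
The bisector from Y has length 2·XY·YZ·cos(∠Y/2)/(XY+YZ) ≈ 577.04.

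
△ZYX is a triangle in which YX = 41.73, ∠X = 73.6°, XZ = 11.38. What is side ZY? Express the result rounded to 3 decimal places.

By the law of cosines, ZY² = YX² + XZ² − 2·YX·XZ·cos X = 1602.7, so ZY ≈ 40.034.

40.034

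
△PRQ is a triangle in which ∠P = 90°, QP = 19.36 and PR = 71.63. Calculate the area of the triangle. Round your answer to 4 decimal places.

Area = ½·QP·PR·sin P ≈ 693.38.

area ≈ 693.3784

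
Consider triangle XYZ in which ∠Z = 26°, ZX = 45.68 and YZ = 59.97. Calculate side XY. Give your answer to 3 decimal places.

By the law of cosines, XY² = YZ² + ZX² − 2·YZ·ZX·cos Z = 758.7, so XY ≈ 27.544.

27.544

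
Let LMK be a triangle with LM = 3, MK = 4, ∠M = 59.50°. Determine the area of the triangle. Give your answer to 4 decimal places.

area ≈ 5.1698

Area = ½·LM·MK·sin M ≈ 5.1698.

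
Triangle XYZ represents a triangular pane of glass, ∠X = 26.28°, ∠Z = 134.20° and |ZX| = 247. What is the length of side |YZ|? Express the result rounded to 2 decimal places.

327.30

The third angle is ∠Y = 180° − ∠Z − ∠X = 19.52°.
Law of sines: |YZ| = |ZX|·sin X/sin Y ≈ 327.3.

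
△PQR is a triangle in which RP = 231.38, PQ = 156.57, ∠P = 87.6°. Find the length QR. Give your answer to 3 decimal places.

273.892

By the law of cosines, QR² = RP² + PQ² − 2·RP·PQ·cos P = 75017, so QR ≈ 273.89.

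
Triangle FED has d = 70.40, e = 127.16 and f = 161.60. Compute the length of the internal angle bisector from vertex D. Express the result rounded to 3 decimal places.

139.024

By the law of cosines, cos D = (f² + e² − d²) / (2·f·e) ≈ 0.90827, so ∠D ≈ 24.73°.
The bisector from D has length 2·f·e·cos(∠D/2)/(f+e) ≈ 139.02.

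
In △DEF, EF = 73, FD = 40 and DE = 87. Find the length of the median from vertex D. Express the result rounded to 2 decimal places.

m_D ≈ 57.03

Median from D: ½√(2·FD² + 2·DE² − EF²) ≈ 57.029.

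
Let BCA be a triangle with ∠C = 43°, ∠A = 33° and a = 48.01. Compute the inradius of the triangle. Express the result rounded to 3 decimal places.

The third angle is ∠B = 180° − ∠C − ∠A = 104.00°.
Law of sines: b = a·sin B/sin A ≈ 85.532.
Law of sines: c = a·sin C/sin A ≈ 60.118.
Area = ½·a·b·sin C ≈ 1400.3.
Semiperimeter s = (85.532+60.118+48.01)/2 = 96.83.
Inradius = area/s = 1400.3/96.83 ≈ 14.461.

14.461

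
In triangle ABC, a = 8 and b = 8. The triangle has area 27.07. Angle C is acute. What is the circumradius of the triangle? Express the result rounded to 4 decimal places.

From area = ½·a·b·sin C, we get sin C = 2·area/(a·b) ≈ 0.84594.
Taking the acute solution, ∠C ≈ 57.77°.
Law of cosines then gives c ≈ 7.7292.
Circumradius = c/(2 sin C) ≈ 4.5684.

R ≈ 4.5684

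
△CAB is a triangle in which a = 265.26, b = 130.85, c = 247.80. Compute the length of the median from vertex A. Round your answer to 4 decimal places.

m_A ≈ 147.2160

Median from A: ½√(2·b² + 2·c² − a²) ≈ 147.22.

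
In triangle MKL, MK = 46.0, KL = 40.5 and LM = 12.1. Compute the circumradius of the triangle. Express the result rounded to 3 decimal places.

R ≈ 24.420

By the law of cosines, cos M = (LM² + MK² − KL²) / (2·LM·MK) ≈ 0.55889, so ∠M ≈ 56.02°.
Circumradius = KL/(2 sin M) ≈ 24.42.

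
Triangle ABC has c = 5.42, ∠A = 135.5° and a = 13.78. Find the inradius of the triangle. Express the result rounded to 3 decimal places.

r ≈ 1.247

Law of sines: sin C = c·sin A/a ≈ 0.27568.
Since a ≥ c, only the acute value applies: ∠C ≈ 16.00°.
Then ∠B = 180° − ∠A − ∠C ≈ 28.50°.
Law of sines gives b = a·sin B/sin A ≈ 9.3802.
Area = ½·a·c·sin B ≈ 17.817.
Semiperimeter s = (13.78+9.3802+5.42)/2 = 14.29.
Inradius = area/s = 17.817/14.29 ≈ 1.2468.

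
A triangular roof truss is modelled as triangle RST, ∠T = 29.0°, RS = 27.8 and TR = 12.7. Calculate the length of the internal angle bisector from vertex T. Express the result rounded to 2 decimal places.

18.46

Law of sines: sin S = TR·sin T/RS ≈ 0.22148.
Since RS ≥ TR, only the acute value applies: ∠S ≈ 12.80°.
Then ∠R = 180° − ∠T − ∠S ≈ 138.20°.
Law of sines gives ST = RS·sin R/sin T ≈ 38.217.
The bisector from T has length 2·ST·TR·cos(∠T/2)/(ST+TR) ≈ 18.457.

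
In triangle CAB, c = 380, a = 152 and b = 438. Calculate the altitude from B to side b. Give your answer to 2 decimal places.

Semiperimeter s = (380 + 152 + 438)/2 = 485.
Heron's formula: area = √(485·105·333·47) ≈ 28232.
The altitude from B has length 2·area/b ≈ 128.91.

128.91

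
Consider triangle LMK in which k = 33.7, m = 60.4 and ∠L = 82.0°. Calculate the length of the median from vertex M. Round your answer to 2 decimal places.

m_M ≈ 42.01

By the law of cosines, l² = m² + k² − 2·m·k·cos L = 4217.3, so l ≈ 64.941.
Median from M: ½√(2·k² + 2·l² − m²) ≈ 42.005.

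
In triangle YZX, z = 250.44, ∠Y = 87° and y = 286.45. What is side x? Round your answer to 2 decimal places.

Law of sines: sin Z = z·sin Y/y ≈ 0.87309.
Since y ≥ z, only the acute value applies: ∠Z ≈ 60.82°.
Then ∠X = 180° − ∠Y − ∠Z ≈ 32.18°.
Law of sines gives x = y·sin X/sin Y ≈ 152.77.

152.77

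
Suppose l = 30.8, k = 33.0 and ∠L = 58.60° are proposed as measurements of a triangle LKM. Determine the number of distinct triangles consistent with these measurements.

k·sin L = 33.0·sin(58.60°) ≈ 28.17.
Since k sin L < l < k (28.17 < 30.8 < 33.0), two triangles exist.

2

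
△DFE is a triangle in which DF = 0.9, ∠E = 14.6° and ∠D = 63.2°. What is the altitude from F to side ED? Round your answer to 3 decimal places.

The third angle is ∠F = 180° − ∠E − ∠D = 102.20°.
Law of sines: FE = DF·sin D/sin E ≈ 3.1869.
Law of sines: ED = DF·sin F/sin E ≈ 3.4898.
Area = ½·DF·FE·sin F ≈ 1.4017.
The altitude from F has length 2·area/ED ≈ 0.80333.

h_F ≈ 0.803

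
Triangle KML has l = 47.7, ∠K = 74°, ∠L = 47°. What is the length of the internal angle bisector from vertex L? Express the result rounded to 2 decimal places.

t_L ≈ 54.20

The third angle is ∠M = 180° − ∠L − ∠K = 59.00°.
Law of sines: k = l·sin K/sin L ≈ 62.695.
Law of sines: m = l·sin M/sin L ≈ 55.906.
The bisector from L has length 2·k·m·cos(∠L/2)/(k+m) ≈ 54.204.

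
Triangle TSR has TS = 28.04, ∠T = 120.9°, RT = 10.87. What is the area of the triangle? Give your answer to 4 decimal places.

Area = ½·RT·TS·sin T ≈ 130.77.

130.7669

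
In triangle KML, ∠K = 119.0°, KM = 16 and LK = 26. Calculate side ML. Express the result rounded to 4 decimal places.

36.5426

By the law of cosines, ML² = LK² + KM² − 2·LK·KM·cos K = 1335.4, so ML ≈ 36.543.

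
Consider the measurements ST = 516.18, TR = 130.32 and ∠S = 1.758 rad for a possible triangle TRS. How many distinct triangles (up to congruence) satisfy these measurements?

ST·sin S = 516.18·sin(1.758 rad) ≈ 507.2.
Since ∠S is not acute, a triangle exists only if TR > ST; here TR ≤ ST, so there is no triangle.

0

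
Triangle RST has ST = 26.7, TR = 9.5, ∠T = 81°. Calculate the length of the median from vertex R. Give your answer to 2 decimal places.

m_R ≈ 15.13

By the law of cosines, RS² = ST² + TR² − 2·ST·TR·cos T = 723.78, so RS ≈ 26.903.
Median from R: ½√(2·TR² + 2·RS² − ST²) ≈ 15.126.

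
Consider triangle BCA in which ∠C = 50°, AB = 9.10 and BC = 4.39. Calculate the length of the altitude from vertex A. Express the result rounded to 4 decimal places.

h_A ≈ 8.6392

Law of sines: sin A = BC·sin C/AB ≈ 0.36955.
Since AB ≥ BC, only the acute value applies: ∠A ≈ 21.69°.
Then ∠B = 180° − ∠C − ∠A ≈ 108.31°.
Law of sines gives CA = AB·sin B/sin C ≈ 11.278.
Area = ½·AB·BC·sin B ≈ 18.963.
The altitude from A has length 2·area/BC ≈ 8.6392.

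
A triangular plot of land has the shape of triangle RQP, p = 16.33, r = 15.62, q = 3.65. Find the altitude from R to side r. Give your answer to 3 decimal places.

h_R ≈ 3.638

Semiperimeter s = (15.62 + 3.65 + 16.33)/2 = 17.8.
Heron's formula: area = √(17.8·2.18·14.15·1.47) ≈ 28.41.
The altitude from R has length 2·area/r ≈ 3.6377.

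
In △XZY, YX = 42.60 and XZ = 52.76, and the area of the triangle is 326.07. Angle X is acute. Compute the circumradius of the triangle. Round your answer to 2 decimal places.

From area = ½·YX·XZ·sin X, we get sin X = 2·area/(YX·XZ) ≈ 0.29015.
Taking the acute solution, ∠X ≈ 16.87°.
Law of cosines then gives ZY ≈ 17.222.
Circumradius = ZY/(2 sin X) ≈ 29.678.

29.68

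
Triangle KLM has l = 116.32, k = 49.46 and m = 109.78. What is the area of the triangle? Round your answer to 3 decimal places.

2704.061

Semiperimeter s = (49.46 + 116.32 + 109.78)/2 = 137.78.
Heron's formula: area = √(137.78·88.32·21.46·28) ≈ 2704.1.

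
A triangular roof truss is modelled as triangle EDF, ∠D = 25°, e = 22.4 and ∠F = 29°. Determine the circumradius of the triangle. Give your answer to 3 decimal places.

The third angle is ∠E = 180° − ∠D − ∠F = 126.00°.
Law of sines: d = e·sin D/sin E ≈ 11.701.
Law of sines: f = e·sin F/sin E ≈ 13.423.
Circumradius = e/(2 sin E) ≈ 13.844.

13.844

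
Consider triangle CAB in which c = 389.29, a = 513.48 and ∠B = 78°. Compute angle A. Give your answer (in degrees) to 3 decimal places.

By the law of cosines, b² = c² + a² − 2·c·a·cos B = 3.3209e+05, so b ≈ 576.27.
Law of cosines again: cos A = (b² + c² − a²)/(2·b·c) ≈ 0.49028, so ∠A ≈ 60.64°.

60.641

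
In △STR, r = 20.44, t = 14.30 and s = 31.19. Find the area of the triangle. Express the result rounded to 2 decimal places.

Semiperimeter p = (31.19 + 14.3 + 20.44)/2 = 32.965.
Heron's formula: area = √(32.965·1.775·18.665·12.525) ≈ 116.96.

area ≈ 116.96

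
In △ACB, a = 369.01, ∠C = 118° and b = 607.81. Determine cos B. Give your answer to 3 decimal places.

cos B ≈ 0.773

By the law of cosines, c² = b² + a² − 2·b·a·cos C = 7.162e+05, so c ≈ 846.28.
Law of cosines again: cos B = (a² + c² − b²)/(2·a·c) ≈ 0.77322, so ∠B ≈ 39.36°.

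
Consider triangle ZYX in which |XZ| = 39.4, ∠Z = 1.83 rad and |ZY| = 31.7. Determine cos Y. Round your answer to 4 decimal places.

By the law of cosines, |YX|² = |XZ|² + |ZY|² − 2·|XZ|·|ZY|·cos Z = 3197.5, so |YX| ≈ 56.546.
Law of cosines again: cos Y = (|ZY|² + |YX|² − |XZ|²)/(2·|ZY|·|YX|) ≈ 0.73919, so ∠Y ≈ 0.739 rad.

cos Y ≈ 0.7392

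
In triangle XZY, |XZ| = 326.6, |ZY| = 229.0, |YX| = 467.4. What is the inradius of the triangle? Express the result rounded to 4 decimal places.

Semiperimeter s = (229 + 467.4 + 326.6)/2 = 511.5.
Heron's formula: area = √(511.5·282.5·44.1·184.9) ≈ 34326.
Inradius = area/s = 34326/511.5 ≈ 67.108.

r ≈ 67.1080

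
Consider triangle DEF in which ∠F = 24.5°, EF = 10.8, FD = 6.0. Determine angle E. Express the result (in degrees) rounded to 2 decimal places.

By the law of cosines, DE² = EF² + FD² − 2·EF·FD·cos F = 34.709, so DE ≈ 5.8914.
Law of cosines again: cos E = (DE² + EF² − FD²)/(2·DE·EF) ≈ 0.90644, so ∠E ≈ 24.98°.

∠E ≈ 24.98°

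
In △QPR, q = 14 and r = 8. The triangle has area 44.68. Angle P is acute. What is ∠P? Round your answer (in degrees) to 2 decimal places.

52.93

From area = ½·r·q·sin P, we get sin P = 2·area/(r·q) ≈ 0.79786.
Taking the acute solution, ∠P ≈ 52.93°.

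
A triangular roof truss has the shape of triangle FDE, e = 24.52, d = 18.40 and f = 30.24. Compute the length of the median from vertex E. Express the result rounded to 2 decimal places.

Median from E: ½√(2·f² + 2·d² − e²) ≈ 21.822.

m_E ≈ 21.82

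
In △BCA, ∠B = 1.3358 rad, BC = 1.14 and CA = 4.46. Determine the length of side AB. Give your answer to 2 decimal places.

Law of sines: sin A = BC·sin B/CA ≈ 0.24858.
Since CA ≥ BC, only the acute value applies: ∠A ≈ 0.2512 rad.
Then ∠C = π − ∠B − ∠A ≈ 1.5546 rad.
Law of sines gives AB = CA·sin C/sin B ≈ 4.5854.

4.59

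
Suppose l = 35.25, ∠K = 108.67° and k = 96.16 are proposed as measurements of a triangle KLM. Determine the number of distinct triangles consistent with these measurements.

1

l·sin K = 35.25·sin(108.67°) ≈ 33.4.
Since ∠K is not acute, a triangle exists only if k > l; here k > l, so there is exactly one triangle.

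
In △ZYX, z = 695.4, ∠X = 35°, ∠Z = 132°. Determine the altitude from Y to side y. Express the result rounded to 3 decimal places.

398.865

The third angle is ∠Y = 180° − ∠X − ∠Z = 13.00°.
Law of sines: y = z·sin Y/sin Z ≈ 210.5.
Law of sines: x = z·sin X/sin Z ≈ 536.73.
Area = ½·z·y·sin X ≈ 41980.
The altitude from Y has length 2·area/y ≈ 398.87.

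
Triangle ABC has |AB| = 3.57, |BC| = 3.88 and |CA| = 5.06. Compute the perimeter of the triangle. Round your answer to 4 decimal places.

Perimeter = 3.88 + 5.06 + 3.57 = 12.51.

perimeter ≈ 12.5100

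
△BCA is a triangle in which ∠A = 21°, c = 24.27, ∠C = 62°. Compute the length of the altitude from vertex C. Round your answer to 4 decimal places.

9.7772

The third angle is ∠B = 180° − ∠C − ∠A = 97.00°.
Law of sines: b = c·sin B/sin C ≈ 27.283.
Law of sines: a = c·sin A/sin C ≈ 9.8506.
Area = ½·c·b·sin A ≈ 118.65.
The altitude from C has length 2·area/c ≈ 9.7772.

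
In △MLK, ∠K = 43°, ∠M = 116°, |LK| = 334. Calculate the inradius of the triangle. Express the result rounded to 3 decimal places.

The third angle is ∠L = 180° − ∠K − ∠M = 21.00°.
Law of sines: |KM| = |LK|·sin L/sin M ≈ 133.17.
Law of sines: |ML| = |LK|·sin K/sin M ≈ 253.44.
Area = ½·|LK|·|KM|·sin K ≈ 15168.
Semiperimeter s = (334+133.17+253.44)/2 = 360.3.
Inradius = area/s = 15168/360.3 ≈ 42.096.

42.096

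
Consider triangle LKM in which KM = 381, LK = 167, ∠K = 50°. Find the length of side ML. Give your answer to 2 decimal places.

302.08

By the law of cosines, ML² = LK² + KM² − 2·LK·KM·cos K = 91253, so ML ≈ 302.08.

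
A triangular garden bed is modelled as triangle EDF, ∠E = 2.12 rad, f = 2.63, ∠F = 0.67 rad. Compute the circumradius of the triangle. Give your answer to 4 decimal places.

The third angle is ∠D = π − ∠F − ∠E = 0.352 rad.
Law of sines: e = f·sin E/sin F ≈ 3.6124.
Law of sines: d = f·sin D/sin F ≈ 1.4586.
Circumradius = f/(2 sin F) ≈ 2.1176.

2.1176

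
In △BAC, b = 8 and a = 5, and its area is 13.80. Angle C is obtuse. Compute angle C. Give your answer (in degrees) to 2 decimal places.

From area = ½·b·a·sin C, we get sin C = 2·area/(b·a) ≈ 0.69000.
Taking the obtuse solution, ∠C ≈ 136.37°.

136.37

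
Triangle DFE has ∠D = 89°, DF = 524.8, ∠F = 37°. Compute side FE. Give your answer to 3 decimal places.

The third angle is ∠E = 180° − ∠D − ∠F = 54.00°.
Law of sines: FE = DF·sin D/sin E ≈ 648.59.

648.590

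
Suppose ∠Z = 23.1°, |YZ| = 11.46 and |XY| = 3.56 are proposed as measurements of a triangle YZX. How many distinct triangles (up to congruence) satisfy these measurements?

0

|YZ|·sin Z = 11.46·sin(23.1°) ≈ 4.496.
Since |XY| = 3.56 < 4.496 = |YZ| sin Z, no triangle exists.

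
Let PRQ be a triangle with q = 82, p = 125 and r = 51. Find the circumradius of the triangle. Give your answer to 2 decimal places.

95.02

By the law of cosines, cos P = (r² + q² − p²) / (2·r·q) ≈ -0.75323, so ∠P ≈ 138.87°.
Circumradius = p/(2 sin P) ≈ 95.02.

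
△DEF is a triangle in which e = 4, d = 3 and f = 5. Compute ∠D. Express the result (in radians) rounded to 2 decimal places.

By the law of cosines, cos D = (e² + f² − d²) / (2·e·f) ≈ 0.80000, so ∠D ≈ 0.644 rad.

∠D ≈ 0.64 rad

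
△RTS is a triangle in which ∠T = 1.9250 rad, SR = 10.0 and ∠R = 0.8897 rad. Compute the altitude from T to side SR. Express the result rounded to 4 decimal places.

h_T ≈ 2.6597

The third angle is ∠S = π − ∠R − ∠T = 0.3269 rad.
Law of sines: TS = SR·sin R/sin T ≈ 8.283.
Law of sines: RT = SR·sin S/sin T ≈ 3.4235.
Area = ½·SR·TS·sin S ≈ 13.298.
The altitude from T has length 2·area/SR ≈ 2.6597.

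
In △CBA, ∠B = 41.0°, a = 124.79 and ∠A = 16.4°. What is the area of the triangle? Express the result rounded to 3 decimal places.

15242.044

The third angle is ∠C = 180° − ∠B − ∠A = 122.60°.
Law of sines: c = a·sin C/sin A ≈ 372.35.
Law of sines: b = a·sin B/sin A ≈ 289.97.
Area = ½·a·c·sin B ≈ 15242.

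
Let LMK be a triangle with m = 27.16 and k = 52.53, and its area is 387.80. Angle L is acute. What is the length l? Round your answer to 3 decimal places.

33.198

From area = ½·m·k·sin L, we get sin L = 2·area/(m·k) ≈ 0.54363.
Taking the acute solution, ∠L ≈ 32.93°.
Law of cosines then gives l ≈ 33.198.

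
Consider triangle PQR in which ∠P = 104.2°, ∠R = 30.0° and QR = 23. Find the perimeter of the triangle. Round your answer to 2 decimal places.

The third angle is ∠Q = 180° − ∠R − ∠P = 45.80°.
Law of sines: RP = QR·sin Q/sin P ≈ 17.009.
Law of sines: PQ = QR·sin R/sin P ≈ 11.862.
Semiperimeter s = (23+17.009+11.862)/2 = 25.936.
Perimeter = 23 + 17.009 + 11.862 = 51.871.

51.87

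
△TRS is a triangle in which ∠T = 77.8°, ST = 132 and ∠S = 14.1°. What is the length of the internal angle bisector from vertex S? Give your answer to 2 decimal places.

129.54

The third angle is ∠R = 180° − ∠S − ∠T = 88.10°.
Law of sines: RS = ST·sin T/sin R ≈ 129.09.
Law of sines: TR = ST·sin S/sin R ≈ 32.175.
The bisector from S has length 2·RS·ST·cos(∠S/2)/(RS+ST) ≈ 129.54.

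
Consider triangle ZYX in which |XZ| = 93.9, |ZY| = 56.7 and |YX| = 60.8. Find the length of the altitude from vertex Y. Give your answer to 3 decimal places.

h_Y ≈ 35.283

Semiperimeter s = (60.8 + 93.9 + 56.7)/2 = 105.7.
Heron's formula: area = √(105.7·44.9·11.8·49) ≈ 1656.5.
The altitude from Y has length 2·area/|XZ| ≈ 35.283.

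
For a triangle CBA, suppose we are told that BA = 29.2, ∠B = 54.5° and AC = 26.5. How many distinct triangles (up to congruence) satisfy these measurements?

BA·sin B = 29.2·sin(54.5°) ≈ 23.77.
Since BA sin B < AC < BA (23.77 < 26.5 < 29.2), two triangles exist.

2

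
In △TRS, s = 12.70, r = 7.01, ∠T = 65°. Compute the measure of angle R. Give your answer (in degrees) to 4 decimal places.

By the law of cosines, t² = r² + s² − 2·r·s·cos T = 135.18, so t ≈ 11.627.
Law of cosines again: cos R = (s² + t² − r²)/(2·s·t) ≈ 0.83750, so ∠R ≈ 33.12°.

∠R ≈ 33.1225°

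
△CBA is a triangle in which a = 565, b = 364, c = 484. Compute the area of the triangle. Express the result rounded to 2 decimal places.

Semiperimeter s = (484 + 364 + 565)/2 = 706.5.
Heron's formula: area = √(706.5·222.5·342.5·141.5) ≈ 87283.

87282.99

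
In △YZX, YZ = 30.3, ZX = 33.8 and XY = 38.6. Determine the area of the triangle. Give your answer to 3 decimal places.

area ≈ 491.802

Semiperimeter s = (33.8 + 38.6 + 30.3)/2 = 51.35.
Heron's formula: area = √(51.35·17.55·12.75·21.05) ≈ 491.8.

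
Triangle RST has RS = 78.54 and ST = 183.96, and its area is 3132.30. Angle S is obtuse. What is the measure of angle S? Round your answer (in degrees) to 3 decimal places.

154.304

From area = ½·RS·ST·sin S, we get sin S = 2·area/(RS·ST) ≈ 0.43359.
Taking the obtuse solution, ∠S ≈ 154.30°.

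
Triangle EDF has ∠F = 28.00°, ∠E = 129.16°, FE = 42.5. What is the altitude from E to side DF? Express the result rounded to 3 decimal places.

h_E ≈ 19.953

The third angle is ∠D = 180° − ∠F − ∠E = 22.84°.
Law of sines: DF = FE·sin E/sin D ≈ 84.898.
Law of sines: ED = FE·sin F/sin D ≈ 51.403.
Area = ½·FE·DF·sin F ≈ 846.96.
The altitude from E has length 2·area/DF ≈ 19.953.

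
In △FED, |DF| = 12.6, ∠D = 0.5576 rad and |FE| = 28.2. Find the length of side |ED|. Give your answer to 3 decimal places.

38.092

Law of sines: sin E = |DF|·sin D/|FE| ≈ 0.23643.
Since |FE| ≥ |DF|, only the acute value applies: ∠E ≈ 0.2387 rad.
Then ∠F = π − ∠D − ∠E ≈ 2.3453 rad.
Law of sines gives |ED| = |FE|·sin F/sin D ≈ 38.092.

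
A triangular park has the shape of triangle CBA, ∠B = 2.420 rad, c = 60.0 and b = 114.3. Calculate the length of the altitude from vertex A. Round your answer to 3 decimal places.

Law of sines: sin C = c·sin B/b ≈ 0.34676.
Since b ≥ c, only the acute value applies: ∠C ≈ 0.354 rad.
Then ∠A = π − ∠B − ∠C ≈ 0.367 rad.
Law of sines gives a = b·sin A/sin B ≈ 62.163.
Area = ½·b·c·sin A ≈ 1231.9.
The altitude from A has length 2·area/a ≈ 39.635.

h_A ≈ 39.635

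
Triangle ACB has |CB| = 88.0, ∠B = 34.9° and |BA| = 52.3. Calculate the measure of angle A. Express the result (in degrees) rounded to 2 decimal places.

111.54

By the law of cosines, |AC|² = |CB|² + |BA|² − 2·|CB|·|BA|·cos B = 2930, so |AC| ≈ 54.129.
Law of cosines again: cos A = (|BA|² + |AC|² − |CB|²)/(2·|BA|·|AC|) ≈ -0.36715, so ∠A ≈ 111.54°.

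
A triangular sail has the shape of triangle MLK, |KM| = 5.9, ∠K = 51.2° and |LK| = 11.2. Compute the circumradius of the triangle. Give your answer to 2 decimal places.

R ≈ 5.65

By the law of cosines, |ML|² = |LK|² + |KM|² − 2·|LK|·|KM|·cos K = 77.438, so |ML| ≈ 8.7999.
Area = ½·|LK|·|KM|·sin K ≈ 25.749.
Circumradius = |ML|/(2 sin K) ≈ 5.6457.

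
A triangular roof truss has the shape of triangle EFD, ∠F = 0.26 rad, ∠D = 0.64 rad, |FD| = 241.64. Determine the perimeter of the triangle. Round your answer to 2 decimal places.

505.17

The third angle is ∠E = π − ∠F − ∠D = 2.242 rad.
Law of sines: |DE| = |FD|·sin F/sin E ≈ 79.304.
Law of sines: |EF| = |FD|·sin D/sin E ≈ 184.22.
Semiperimeter s = (241.64+79.304+184.22)/2 = 252.58.
Perimeter = 241.64 + 79.304 + 184.22 = 505.17.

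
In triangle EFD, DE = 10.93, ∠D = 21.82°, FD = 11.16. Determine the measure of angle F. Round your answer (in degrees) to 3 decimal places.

∠F ≈ 75.998°

By the law of cosines, EF² = FD² + DE² − 2·FD·DE·cos D = 17.531, so EF ≈ 4.187.
Law of cosines again: cos F = (EF² + FD² − DE²)/(2·EF·FD) ≈ 0.24196, so ∠F ≈ 76.00°.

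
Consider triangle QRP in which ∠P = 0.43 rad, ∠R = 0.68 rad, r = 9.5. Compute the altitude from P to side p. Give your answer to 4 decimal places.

The third angle is ∠Q = π − ∠R − ∠P = 2.032 rad.
Law of sines: q = r·sin Q/sin R ≈ 13.532.
Law of sines: p = r·sin P/sin R ≈ 6.2982.
Area = ½·r·q·sin P ≈ 26.796.
The altitude from P has length 2·area/p ≈ 8.5091.

h_P ≈ 8.5091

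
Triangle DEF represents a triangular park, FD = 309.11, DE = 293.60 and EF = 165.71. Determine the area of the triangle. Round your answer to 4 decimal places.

Semiperimeter s = (165.71 + 309.11 + 293.6)/2 = 384.21.
Heron's formula: area = √(384.21·218.5·75.1·90.61) ≈ 23901.

area ≈ 23901.1109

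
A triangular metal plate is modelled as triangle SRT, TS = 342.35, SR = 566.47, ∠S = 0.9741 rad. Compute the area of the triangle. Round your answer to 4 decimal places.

area ≈ 80209.5243

Area = ½·TS·SR·sin S ≈ 80210.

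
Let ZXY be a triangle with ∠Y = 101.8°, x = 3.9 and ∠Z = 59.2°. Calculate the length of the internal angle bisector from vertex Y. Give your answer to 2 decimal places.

t_Y ≈ 3.57

The third angle is ∠X = 180° − ∠Y − ∠Z = 19.00°.
Law of sines: z = x·sin Z/sin X ≈ 10.29.
Law of sines: y = x·sin Y/sin X ≈ 11.726.
The bisector from Y has length 2·z·x·cos(∠Y/2)/(z+x) ≈ 3.5672.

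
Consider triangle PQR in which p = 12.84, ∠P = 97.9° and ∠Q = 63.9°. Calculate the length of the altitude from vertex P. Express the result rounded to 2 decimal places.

The third angle is ∠R = 180° − ∠P − ∠Q = 18.20°.
Law of sines: q = p·sin Q/sin P ≈ 11.641.
Law of sines: r = p·sin R/sin P ≈ 4.0488.
Area = ½·p·q·sin R ≈ 23.343.
The altitude from P has length 2·area/p ≈ 3.6359.

h_P ≈ 3.64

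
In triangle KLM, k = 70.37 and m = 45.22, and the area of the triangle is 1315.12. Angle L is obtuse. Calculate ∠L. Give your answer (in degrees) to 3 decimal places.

∠L ≈ 124.252°

From area = ½·m·k·sin L, we get sin L = 2·area/(m·k) ≈ 0.82657.
Taking the obtuse solution, ∠L ≈ 124.25°.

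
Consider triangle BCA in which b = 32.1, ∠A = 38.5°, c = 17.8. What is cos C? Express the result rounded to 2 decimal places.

0.85

By the law of cosines, a² = b² + c² − 2·b·c·cos A = 452.92, so a ≈ 21.282.
Law of cosines again: cos C = (a² + b² − c²)/(2·a·b) ≈ 0.85376, so ∠C ≈ 31.38°.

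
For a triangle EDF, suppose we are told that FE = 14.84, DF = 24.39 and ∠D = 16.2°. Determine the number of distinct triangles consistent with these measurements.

2

DF·sin D = 24.39·sin(16.2°) ≈ 6.805.
Since DF sin D < FE < DF (6.805 < 14.84 < 24.39), two triangles exist.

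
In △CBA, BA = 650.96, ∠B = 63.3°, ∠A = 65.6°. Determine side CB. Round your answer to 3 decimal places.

761.740

The third angle is ∠C = 180° − ∠B − ∠A = 51.10°.
Law of sines: CB = BA·sin A/sin C ≈ 761.74.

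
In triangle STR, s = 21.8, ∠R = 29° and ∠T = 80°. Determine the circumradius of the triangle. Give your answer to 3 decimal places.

The third angle is ∠S = 180° − ∠T − ∠R = 71.00°.
Law of sines: t = s·sin T/sin S ≈ 22.706.
Law of sines: r = s·sin R/sin S ≈ 11.178.
Circumradius = s/(2 sin S) ≈ 11.528.

11.528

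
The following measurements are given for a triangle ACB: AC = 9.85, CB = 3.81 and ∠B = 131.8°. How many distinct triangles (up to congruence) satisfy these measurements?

CB·sin B = 3.81·sin(131.8°) ≈ 2.84.
Since ∠B is not acute, a triangle exists only if AC > CB; here AC > CB, so there is exactly one triangle.

1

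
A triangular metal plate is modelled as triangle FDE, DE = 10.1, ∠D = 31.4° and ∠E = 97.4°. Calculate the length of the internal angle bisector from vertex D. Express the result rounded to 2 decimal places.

The third angle is ∠F = 180° − ∠D − ∠E = 51.20°.
Law of sines: EF = DE·sin D/sin F ≈ 6.7521.
Law of sines: FD = DE·sin E/sin F ≈ 12.852.
The bisector from D has length 2·FD·DE·cos(∠D/2)/(FD+DE) ≈ 10.889.

10.89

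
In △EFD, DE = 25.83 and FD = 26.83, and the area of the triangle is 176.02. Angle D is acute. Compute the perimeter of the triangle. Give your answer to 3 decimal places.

From area = ½·FD·DE·sin D, we get sin D = 2·area/(FD·DE) ≈ 0.50798.
Taking the acute solution, ∠D ≈ 30.53°.
Law of cosines then gives EF ≈ 13.898.
Perimeter = 26.83 + 25.83 + 13.898 = 66.558.

perimeter ≈ 66.558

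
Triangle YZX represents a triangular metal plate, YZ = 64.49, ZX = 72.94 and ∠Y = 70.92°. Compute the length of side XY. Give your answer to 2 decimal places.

Law of sines: sin X = YZ·sin Y/ZX ≈ 0.83558.
Since ZX ≥ YZ, only the acute value applies: ∠X ≈ 56.68°.
Then ∠Z = 180° − ∠Y − ∠X ≈ 52.40°.
Law of sines gives XY = ZX·sin Z/sin Y ≈ 61.152.

61.15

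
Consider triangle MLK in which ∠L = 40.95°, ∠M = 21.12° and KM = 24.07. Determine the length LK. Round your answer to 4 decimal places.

The third angle is ∠K = 180° − ∠M − ∠L = 117.93°.
Law of sines: LK = KM·sin M/sin L ≈ 13.233.

13.2331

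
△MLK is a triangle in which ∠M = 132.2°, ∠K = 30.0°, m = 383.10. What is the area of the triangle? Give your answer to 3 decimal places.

The third angle is ∠L = 180° − ∠K − ∠M = 17.80°.
Law of sines: l = m·sin L/sin M ≈ 158.09.
Law of sines: k = m·sin K/sin M ≈ 258.57.
Area = ½·m·l·sin K ≈ 15141.

area ≈ 15140.821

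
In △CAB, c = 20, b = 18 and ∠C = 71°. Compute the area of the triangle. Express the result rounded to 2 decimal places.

139.26

Law of sines: sin B = b·sin C/c ≈ 0.85097.
Since c ≥ b, only the acute value applies: ∠B ≈ 58.32°.
Then ∠A = 180° − ∠C − ∠B ≈ 50.68°.
Law of sines gives a = c·sin A/sin C ≈ 16.365.
Area = ½·c·b·sin A ≈ 139.26.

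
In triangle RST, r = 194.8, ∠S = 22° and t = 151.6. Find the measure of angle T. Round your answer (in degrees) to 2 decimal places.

By the law of cosines, s² = t² + r² − 2·t·r·cos S = 6167, so s ≈ 78.53.
Law of cosines again: cos T = (r² + s² − t²)/(2·r·s) ≈ 0.69068, so ∠T ≈ 46.32°.

46.32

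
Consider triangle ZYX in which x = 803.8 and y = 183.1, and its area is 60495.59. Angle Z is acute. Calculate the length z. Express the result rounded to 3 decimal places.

715.561

From area = ½·y·x·sin Z, we get sin Z = 2·area/(y·x) ≈ 0.82209.
Taking the acute solution, ∠Z ≈ 55.29°.
Law of cosines then gives z ≈ 715.56.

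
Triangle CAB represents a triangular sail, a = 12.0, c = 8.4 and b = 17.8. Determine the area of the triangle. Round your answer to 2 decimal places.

43.43

Semiperimeter s = (8.4 + 12 + 17.8)/2 = 19.1.
Heron's formula: area = √(19.1·10.7·7.1·1.3) ≈ 43.432.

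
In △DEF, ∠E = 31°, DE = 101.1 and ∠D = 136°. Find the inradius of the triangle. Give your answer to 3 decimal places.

r ≈ 25.213

The third angle is ∠F = 180° − ∠D − ∠E = 13.00°.
Law of sines: EF = DE·sin D/sin F ≈ 312.2.
Law of sines: FD = DE·sin E/sin F ≈ 231.47.
Area = ½·DE·EF·sin E ≈ 8128.2.
Semiperimeter s = (312.2+231.47+101.1)/2 = 322.39.
Inradius = area/s = 8128.2/322.39 ≈ 25.213.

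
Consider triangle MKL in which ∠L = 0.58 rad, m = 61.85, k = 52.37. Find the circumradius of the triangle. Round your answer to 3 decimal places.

By the law of cosines, l² = m² + k² − 2·m·k·cos L = 1149.3, so l ≈ 33.901.
Area = ½·m·k·sin L ≈ 887.55.
Circumradius = l/(2 sin L) ≈ 30.93.

30.930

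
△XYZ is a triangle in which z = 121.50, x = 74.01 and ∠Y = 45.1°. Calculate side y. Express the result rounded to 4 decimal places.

86.8621

By the law of cosines, y² = z² + x² − 2·z·x·cos Y = 7545, so y ≈ 86.862.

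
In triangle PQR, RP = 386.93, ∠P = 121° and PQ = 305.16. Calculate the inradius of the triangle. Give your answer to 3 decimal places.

r ≈ 78.107

By the law of cosines, QR² = RP² + PQ² − 2·RP·PQ·cos P = 3.6446e+05, so QR ≈ 603.71.
Area = ½·RP·PQ·sin P ≈ 50605.
Semiperimeter s = (603.71+386.93+305.16)/2 = 647.9.
Inradius = area/s = 50605/647.9 ≈ 78.107.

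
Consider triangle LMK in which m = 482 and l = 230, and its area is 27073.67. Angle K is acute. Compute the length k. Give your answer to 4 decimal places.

From area = ½·l·m·sin K, we get sin K = 2·area/(l·m) ≈ 0.48843.
Taking the acute solution, ∠K ≈ 0.510 rad.
Law of cosines then gives k ≈ 302.9.

302.9033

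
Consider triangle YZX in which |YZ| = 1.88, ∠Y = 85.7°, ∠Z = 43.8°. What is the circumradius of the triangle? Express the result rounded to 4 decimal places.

The third angle is ∠X = 180° − ∠Y − ∠Z = 50.50°.
Law of sines: |ZX| = |YZ|·sin Y/sin X ≈ 2.4296.
Law of sines: |XY| = |YZ|·sin Z/sin X ≈ 1.6864.
Circumradius = |YZ|/(2 sin X) ≈ 1.2182.

R ≈ 1.2182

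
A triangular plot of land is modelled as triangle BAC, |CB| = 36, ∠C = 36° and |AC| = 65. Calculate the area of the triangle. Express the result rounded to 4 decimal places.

Area = ½·|AC|·|CB|·sin C ≈ 687.71.

area ≈ 687.7087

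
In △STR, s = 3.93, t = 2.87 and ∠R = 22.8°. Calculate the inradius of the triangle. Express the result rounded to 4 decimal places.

0.5143

By the law of cosines, r² = s² + t² − 2·s·t·cos R = 2.8862, so r ≈ 1.6989.
Area = ½·s·t·sin R ≈ 2.1854.
Semiperimeter p = (3.93+2.87+1.6989)/2 = 4.2494.
Inradius = area/p = 2.1854/4.2494 ≈ 0.51428.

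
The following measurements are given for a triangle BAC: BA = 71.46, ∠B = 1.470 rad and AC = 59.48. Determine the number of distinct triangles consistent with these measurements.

BA·sin B = 71.46·sin(1.470 rad) ≈ 71.1.
Since AC = 59.48 < 71.1 = BA sin B, no triangle exists.

0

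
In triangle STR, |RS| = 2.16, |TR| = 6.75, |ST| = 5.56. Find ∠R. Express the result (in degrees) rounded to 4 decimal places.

By the law of cosines, cos R = (|TR|² + |RS|² − |ST|²) / (2·|TR|·|RS|) ≈ 0.66236, so ∠R ≈ 48.52°.

48.5197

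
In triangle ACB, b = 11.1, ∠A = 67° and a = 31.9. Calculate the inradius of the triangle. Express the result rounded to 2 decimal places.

r ≈ 4.55

Law of sines: sin B = b·sin A/a ≈ 0.32030.
Since a ≥ b, only the acute value applies: ∠B ≈ 18.68°.
Then ∠C = 180° − ∠A − ∠B ≈ 94.32°.
Law of sines gives c = a·sin C/sin A ≈ 34.556.
Area = ½·a·b·sin C ≈ 176.54.
Semiperimeter s = (31.9+34.556+11.1)/2 = 38.778.
Inradius = area/s = 176.54/38.778 ≈ 4.5526.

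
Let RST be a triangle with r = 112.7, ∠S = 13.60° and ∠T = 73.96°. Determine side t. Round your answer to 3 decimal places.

The third angle is ∠R = 180° − ∠S − ∠T = 92.44°.
Law of sines: t = r·sin T/sin R ≈ 108.41.

108.411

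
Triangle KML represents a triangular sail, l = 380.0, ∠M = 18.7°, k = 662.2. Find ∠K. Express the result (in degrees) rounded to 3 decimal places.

∠K ≈ 139.347°

By the law of cosines, m² = l² + k² − 2·l·k·cos M = 1.062e+05, so m ≈ 325.89.
Law of cosines again: cos K = (m² + l² − k²)/(2·m·l) ≈ -0.75867, so ∠K ≈ 139.35°.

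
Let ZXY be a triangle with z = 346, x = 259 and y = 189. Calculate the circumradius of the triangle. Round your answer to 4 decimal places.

R ≈ 175.6411

By the law of cosines, cos Z = (x² + y² − z²) / (2·x·y) ≈ -0.17276, so ∠Z ≈ 99.95°.
Circumradius = z/(2 sin Z) ≈ 175.64.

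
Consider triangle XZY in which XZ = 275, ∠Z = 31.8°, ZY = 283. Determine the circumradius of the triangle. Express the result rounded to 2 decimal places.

By the law of cosines, YX² = XZ² + ZY² − 2·XZ·ZY·cos Z = 23428, so YX ≈ 153.06.
Area = ½·XZ·ZY·sin Z ≈ 20505.
Circumradius = YX/(2 sin Z) ≈ 145.23.

R ≈ 145.23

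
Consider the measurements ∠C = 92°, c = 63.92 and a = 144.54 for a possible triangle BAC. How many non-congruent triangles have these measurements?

0

a·sin C = 144.54·sin(92°) ≈ 144.5.
Since ∠C is not acute, a triangle exists only if c > a; here c ≤ a, so there is no triangle.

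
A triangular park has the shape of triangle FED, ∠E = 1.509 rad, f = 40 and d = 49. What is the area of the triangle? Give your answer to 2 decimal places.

978.13

Area = ½·d·f·sin E ≈ 978.13.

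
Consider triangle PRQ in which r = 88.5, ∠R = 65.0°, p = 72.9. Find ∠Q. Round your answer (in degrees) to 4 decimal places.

66.7074

Law of sines: sin P = p·sin R/r ≈ 0.74655.
Since r ≥ p, only the acute value applies: ∠P ≈ 48.29°.
Then ∠Q = 180° − ∠R − ∠P ≈ 66.71°.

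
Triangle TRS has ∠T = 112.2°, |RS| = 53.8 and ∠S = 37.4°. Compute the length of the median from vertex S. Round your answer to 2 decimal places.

The third angle is ∠R = 180° − ∠S − ∠T = 30.40°.
Law of sines: |ST| = |RS|·sin R/sin T ≈ 29.404.
Law of sines: |TR| = |RS|·sin S/sin T ≈ 35.293.
Median from S: ½√(2·|RS|² + 2·|ST|² − |TR|²) ≈ 39.6.

39.60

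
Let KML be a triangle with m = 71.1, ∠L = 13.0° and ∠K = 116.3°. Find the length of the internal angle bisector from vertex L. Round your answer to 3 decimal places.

The third angle is ∠M = 180° − ∠L − ∠K = 50.70°.
Law of sines: k = m·sin K/sin M ≈ 82.369.
Law of sines: l = m·sin L/sin M ≈ 20.668.
The bisector from L has length 2·k·m·cos(∠L/2)/(k+m) ≈ 75.83.

t_L ≈ 75.830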